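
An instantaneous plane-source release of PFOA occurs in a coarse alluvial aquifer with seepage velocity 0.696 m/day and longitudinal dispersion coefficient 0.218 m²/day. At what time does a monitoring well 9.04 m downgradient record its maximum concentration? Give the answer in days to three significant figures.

12.5 days

For the 1D instantaneous-source solution, setting ∂C/∂t = 0 at fixed x gives v²t² + 2Dt − x² = 0, so t = (√(D² + v²x²) − D)/v².
√(D² + v²x²) = √(0.218² + 0.696² × 9.04²) = 6.296; v² = 0.484416.
t = (6.296 − 0.218)/0.484416 = 12.5 days (vs. the pure-advection estimate x/v = 13.0 d).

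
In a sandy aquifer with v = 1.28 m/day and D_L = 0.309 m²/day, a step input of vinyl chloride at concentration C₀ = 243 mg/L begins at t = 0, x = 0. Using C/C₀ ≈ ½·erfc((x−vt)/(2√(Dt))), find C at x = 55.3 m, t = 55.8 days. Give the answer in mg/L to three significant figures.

For a continuous step input, C/C₀ ≈ ½·erfc((x−vt)/(2√(Dt))).
vt = 1.28 × 55.8 = 71.424 m and 2√(Dt) = 2√(0.309 × 55.8) = 8.305 m.
Argument (x−vt)/(2√(Dt)) = (55.3 − 71.424)/8.305 = -1.941; ½·erfc(-1.941) = 0.9970.
C = 243 × 0.9970 = 242 mg/L.

242 mg/L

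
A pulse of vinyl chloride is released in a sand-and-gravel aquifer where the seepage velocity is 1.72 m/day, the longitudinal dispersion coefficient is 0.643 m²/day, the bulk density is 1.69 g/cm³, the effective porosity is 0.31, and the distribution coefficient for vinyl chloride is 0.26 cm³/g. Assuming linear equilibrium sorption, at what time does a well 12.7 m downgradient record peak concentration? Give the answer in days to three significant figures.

17.3 days

Retardation factor R = 1 + ρ_b·K_d/n = 1 + 1.69 × 0.26/0.31 = 2.417.
Sorption retards both mechanisms: v_R = v/R = 0.7116 m/day, D_R = D/R = 0.2660 m²/day.
Peak time from v_R²t² + 2D_R t − x² = 0: t = (√(D_R² + v_R²x²) − D_R)/v_R².
√(D_R² + v_R²x²) = √(0.2660² + 0.7116² × 12.7²) = 9.041; v_R² = 0.5064.
t = (9.041 − 0.2660)/0.5064 = 17.3 days.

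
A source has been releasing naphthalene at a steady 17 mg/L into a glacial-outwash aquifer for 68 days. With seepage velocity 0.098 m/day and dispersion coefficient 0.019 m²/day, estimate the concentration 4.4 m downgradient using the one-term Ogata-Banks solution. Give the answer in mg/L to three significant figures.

15.6 mg/L

For a continuous step input, C/C₀ ≈ ½·erfc((x−vt)/(2√(Dt))).
vt = 0.098 × 68 = 6.664 m and 2√(Dt) = 2√(0.019 × 68) = 2.273 m.
Argument (x−vt)/(2√(Dt)) = (4.4 − 6.664)/2.273 = -0.9960; ½·erfc(-0.9960) = 0.9205.
C = 17 × 0.9205 = 15.6 mg/L.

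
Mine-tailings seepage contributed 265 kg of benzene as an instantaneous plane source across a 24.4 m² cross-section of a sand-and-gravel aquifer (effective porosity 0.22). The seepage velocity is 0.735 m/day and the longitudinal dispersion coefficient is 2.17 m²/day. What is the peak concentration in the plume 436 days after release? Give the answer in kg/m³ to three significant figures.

The peak of an instantaneous 1D plume sits at x = vt; there the Gaussian factor is 1 and C_max = M/(n_e·A·√(4πDt)), where n_e·A is the pore area the mass is dissolved in.
√(4πDt) = √(4π × 2.17 × 436) = 109.0 m, so C_max = 265/(0.22 × 24.4 × 109.0) = 0.453 kg/m³.

0.453 kg/m³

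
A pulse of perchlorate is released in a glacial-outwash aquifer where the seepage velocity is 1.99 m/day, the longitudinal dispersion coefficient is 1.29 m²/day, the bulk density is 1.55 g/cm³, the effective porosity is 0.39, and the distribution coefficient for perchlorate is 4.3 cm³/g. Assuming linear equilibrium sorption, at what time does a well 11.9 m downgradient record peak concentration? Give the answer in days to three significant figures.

102 days

Retardation factor R = 1 + ρ_b·K_d/n = 1 + 1.55 × 4.3/0.39 = 18.09.
Sorption retards both mechanisms: v_R = v/R = 0.1100 m/day, D_R = D/R = 0.07131 m²/day.
Peak time from v_R²t² + 2D_R t − x² = 0: t = (√(D_R² + v_R²x²) − D_R)/v_R².
√(D_R² + v_R²x²) = √(0.07131² + 0.1100² × 11.9²) = 1.311; v_R² = 0.01210.
t = (1.311 − 0.07131)/0.01210 = 102 days.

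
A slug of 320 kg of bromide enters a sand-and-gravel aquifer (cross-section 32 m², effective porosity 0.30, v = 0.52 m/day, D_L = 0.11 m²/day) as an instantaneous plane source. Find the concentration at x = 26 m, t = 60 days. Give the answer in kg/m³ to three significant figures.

1.31 kg/m³

For an instantaneous plane source, C(x,t) = M/(n_e·A·√(4πDt)) · exp(−(x−vt)²/(4Dt)), with n_e·A the pore (flow) area.
Plume center vt = 0.52 × 60 = 31.2 m, so the well at 26 m is 5.2 m upgradient of the peak.
√(4πDt) = 9.107 m, giving peak height M/(n_e·A·√(4πDt)) = 320/(0.30 × 32 × 9.107) = 3.660 kg/m³.
(x−vt)²/(4Dt) = (-5.2)²/(4 × 0.11 × 60) = 1.024; exp(−1.024) = 0.3592.
C = 3.660 × 0.3592 = 1.31 kg/m³.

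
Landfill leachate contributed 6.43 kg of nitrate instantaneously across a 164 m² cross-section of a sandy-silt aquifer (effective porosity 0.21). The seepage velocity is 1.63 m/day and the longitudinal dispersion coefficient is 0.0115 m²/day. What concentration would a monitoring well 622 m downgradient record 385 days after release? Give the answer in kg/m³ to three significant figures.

For an instantaneous plane source, C(x,t) = M/(n_e·A·√(4πDt)) · exp(−(x−vt)²/(4Dt)), with n_e·A the pore (flow) area.
Plume center vt = 1.63 × 385 = 627.55 m, so the well at 622 m is 5.55 m upgradient of the peak.
√(4πDt) = 7.459 m, giving peak height M/(n_e·A·√(4πDt)) = 6.43/(0.21 × 164 × 7.459) = 0.02503 kg/m³.
(x−vt)²/(4Dt) = (-5.55)²/(4 × 0.0115 × 385) = 1.739; exp(−1.739) = 0.1757.
C = 0.02503 × 0.1757 = 0.00440 kg/m³.

0.00440 kg/m³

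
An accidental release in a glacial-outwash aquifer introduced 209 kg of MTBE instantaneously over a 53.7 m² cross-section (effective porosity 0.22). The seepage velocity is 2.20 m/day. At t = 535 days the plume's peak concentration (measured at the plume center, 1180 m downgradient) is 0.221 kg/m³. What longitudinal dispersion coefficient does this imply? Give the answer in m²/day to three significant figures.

0.953 m²/day

At the plume center C_max = M/(n_e·A·√(4πDt)), so D = M²/(4πt·(n_e·A·C_max)²).
n_e·A·C_max = 0.22 × 53.7 × 0.221 = 2.611 kg/m.
D = 209²/(4π × 535 × 2.611²) = 0.953 m²/day.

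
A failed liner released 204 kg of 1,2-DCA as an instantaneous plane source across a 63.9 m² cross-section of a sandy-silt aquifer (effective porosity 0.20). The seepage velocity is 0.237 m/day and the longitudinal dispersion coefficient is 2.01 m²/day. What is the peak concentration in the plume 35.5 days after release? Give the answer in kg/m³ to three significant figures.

0.533 kg/m³

The peak of an instantaneous 1D plume sits at x = vt; there the Gaussian factor is 1 and C_max = M/(n_e·A·√(4πDt)), where n_e·A is the pore area the mass is dissolved in.
√(4πDt) = √(4π × 2.01 × 35.5) = 29.94 m, so C_max = 204/(0.20 × 63.9 × 29.94) = 0.533 kg/m³.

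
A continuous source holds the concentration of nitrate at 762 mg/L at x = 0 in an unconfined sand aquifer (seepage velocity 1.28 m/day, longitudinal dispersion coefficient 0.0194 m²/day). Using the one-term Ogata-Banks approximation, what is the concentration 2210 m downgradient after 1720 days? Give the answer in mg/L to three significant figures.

For a continuous step input, C/C₀ ≈ ½·erfc((x−vt)/(2√(Dt))).
vt = 1.28 × 1720 = 2201.6 m and 2√(Dt) = 2√(0.0194 × 1720) = 11.55 m.
Argument (x−vt)/(2√(Dt)) = (2210 − 2201.6)/11.55 = 0.7273; ½·erfc(0.7273) = 0.1518.
C = 762 × 0.1518 = 116 mg/L.

116 mg/L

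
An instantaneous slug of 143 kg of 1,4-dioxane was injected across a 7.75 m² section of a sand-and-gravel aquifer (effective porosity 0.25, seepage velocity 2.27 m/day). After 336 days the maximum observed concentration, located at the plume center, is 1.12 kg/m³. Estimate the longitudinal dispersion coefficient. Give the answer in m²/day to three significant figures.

At the plume center C_max = M/(n_e·A·√(4πDt)), so D = M²/(4πt·(n_e·A·C_max)²).
n_e·A·C_max = 0.25 × 7.75 × 1.12 = 2.170 kg/m.
D = 143²/(4π × 336 × 2.170²) = 1.03 m²/day.

1.03 m²/day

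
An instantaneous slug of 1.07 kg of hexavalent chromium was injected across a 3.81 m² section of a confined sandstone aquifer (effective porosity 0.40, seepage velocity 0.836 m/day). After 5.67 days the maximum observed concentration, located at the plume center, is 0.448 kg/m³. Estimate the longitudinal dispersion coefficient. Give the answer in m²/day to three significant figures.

0.0345 m²/day

At the plume center C_max = M/(n_e·A·√(4πDt)), so D = M²/(4πt·(n_e·A·C_max)²).
n_e·A·C_max = 0.40 × 3.81 × 0.448 = 0.6828 kg/m.
D = 1.07²/(4π × 5.67 × 0.6828²) = 0.0345 m²/day.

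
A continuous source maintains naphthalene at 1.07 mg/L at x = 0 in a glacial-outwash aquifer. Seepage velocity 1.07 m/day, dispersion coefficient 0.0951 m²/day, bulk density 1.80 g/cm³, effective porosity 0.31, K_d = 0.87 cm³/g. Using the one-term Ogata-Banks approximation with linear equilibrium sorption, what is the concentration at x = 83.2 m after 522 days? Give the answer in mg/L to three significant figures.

1.06 mg/L

Retardation factor R = 1 + ρ_b·K_d/n = 1 + 1.80 × 0.87/0.31 = 6.052.
Sorption retards both mechanisms: v_R = v/R = 0.1768 m/day, D_R = D/R = 0.01571 m²/day.
v_R·t = 0.1768 × 522 = 92.2896 m; 2√(D_R t) = 5.727 m; argument = (83.2 − 92.2896)/5.727 = -1.587.
C = C₀ × ½·erfc(-1.587) = 1.07 × 0.9876 = 1.06 mg/L.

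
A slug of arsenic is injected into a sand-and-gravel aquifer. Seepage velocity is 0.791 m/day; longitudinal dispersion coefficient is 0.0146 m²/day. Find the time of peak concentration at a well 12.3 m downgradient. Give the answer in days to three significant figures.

15.5 days

For the 1D instantaneous-source solution, setting ∂C/∂t = 0 at fixed x gives v²t² + 2Dt − x² = 0, so t = (√(D² + v²x²) − D)/v².
√(D² + v²x²) = √(0.0146² + 0.791² × 12.3²) = 9.729; v² = 0.625681.
t = (9.729 − 0.0146)/0.625681 = 15.5 days (vs. the pure-advection estimate x/v = 15.5 d).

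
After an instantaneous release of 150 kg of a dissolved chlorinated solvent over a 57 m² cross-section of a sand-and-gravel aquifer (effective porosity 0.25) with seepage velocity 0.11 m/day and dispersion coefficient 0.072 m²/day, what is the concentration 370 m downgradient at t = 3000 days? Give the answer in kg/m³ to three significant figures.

0.0317 kg/m³

For an instantaneous plane source, C(x,t) = M/(n_e·A·√(4πDt)) · exp(−(x−vt)²/(4Dt)), with n_e·A the pore (flow) area.
Plume center vt = 0.11 × 3000 = 330 m, so the well at 370 m is 40 m downgradient of the peak.
√(4πDt) = 52.10 m, giving peak height M/(n_e·A·√(4πDt)) = 150/(0.25 × 57 × 52.10) = 0.2020 kg/m³.
(x−vt)²/(4Dt) = (40)²/(4 × 0.072 × 3000) = 1.852; exp(−1.852) = 0.1569.
C = 0.2020 × 0.1569 = 0.0317 kg/m³.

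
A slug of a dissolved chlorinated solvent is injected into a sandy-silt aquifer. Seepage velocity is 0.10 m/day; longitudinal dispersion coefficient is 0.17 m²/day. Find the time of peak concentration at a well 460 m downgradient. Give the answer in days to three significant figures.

For the 1D instantaneous-source solution, setting ∂C/∂t = 0 at fixed x gives v²t² + 2Dt − x² = 0, so t = (√(D² + v²x²) − D)/v².
√(D² + v²x²) = √(0.17² + 0.10² × 460²) = 46.00; v² = 0.01.
t = (46.00 − 0.17)/0.01 = 4580 days (vs. the pure-advection estimate x/v = 4600 d).

4580 days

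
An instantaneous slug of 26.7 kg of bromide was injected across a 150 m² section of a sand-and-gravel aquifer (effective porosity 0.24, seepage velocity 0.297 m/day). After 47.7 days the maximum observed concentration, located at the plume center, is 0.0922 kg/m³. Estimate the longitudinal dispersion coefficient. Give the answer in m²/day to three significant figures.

At the plume center C_max = M/(n_e·A·√(4πDt)), so D = M²/(4πt·(n_e·A·C_max)²).
n_e·A·C_max = 0.24 × 150 × 0.0922 = 3.319 kg/m.
D = 26.7²/(4π × 47.7 × 3.319²) = 0.108 m²/day.

0.108 m²/day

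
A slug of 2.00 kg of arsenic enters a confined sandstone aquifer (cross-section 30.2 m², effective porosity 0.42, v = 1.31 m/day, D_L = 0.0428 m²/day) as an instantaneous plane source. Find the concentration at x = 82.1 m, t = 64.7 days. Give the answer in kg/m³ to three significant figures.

0.0141 kg/m³

For an instantaneous plane source, C(x,t) = M/(n_e·A·√(4πDt)) · exp(−(x−vt)²/(4Dt)), with n_e·A the pore (flow) area.
Plume center vt = 1.31 × 64.7 = 84.757 m, so the well at 82.1 m is 2.657 m upgradient of the peak.
√(4πDt) = 5.899 m, giving peak height M/(n_e·A·√(4πDt)) = 2.00/(0.42 × 30.2 × 5.899) = 0.02673 kg/m³.
(x−vt)²/(4Dt) = (-2.657)²/(4 × 0.0428 × 64.7) = 0.6373; exp(−0.6373) = 0.5287.
C = 0.02673 × 0.5287 = 0.0141 kg/m³.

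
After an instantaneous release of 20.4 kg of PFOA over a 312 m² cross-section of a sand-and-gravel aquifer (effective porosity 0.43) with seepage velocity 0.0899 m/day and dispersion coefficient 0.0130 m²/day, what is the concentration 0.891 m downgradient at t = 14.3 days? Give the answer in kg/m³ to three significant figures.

0.0807 kg/m³

For an instantaneous plane source, C(x,t) = M/(n_e·A·√(4πDt)) · exp(−(x−vt)²/(4Dt)), with n_e·A the pore (flow) area.
Plume center vt = 0.0899 × 14.3 = 1.28557 m, so the well at 0.891 m is 0.39457 m upgradient of the peak.
√(4πDt) = 1.528 m, giving peak height M/(n_e·A·√(4πDt)) = 20.4/(0.43 × 312 × 1.528) = 0.09951 kg/m³.
(x−vt)²/(4Dt) = (-0.39457)²/(4 × 0.0130 × 14.3) = 0.2094; exp(−0.2094) = 0.8111.
C = 0.09951 × 0.8111 = 0.0807 kg/m³.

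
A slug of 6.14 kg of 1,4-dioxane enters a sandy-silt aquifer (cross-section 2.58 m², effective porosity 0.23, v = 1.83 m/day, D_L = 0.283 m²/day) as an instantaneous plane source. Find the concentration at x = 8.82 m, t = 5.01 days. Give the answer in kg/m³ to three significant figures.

For an instantaneous plane source, C(x,t) = M/(n_e·A·√(4πDt)) · exp(−(x−vt)²/(4Dt)), with n_e·A the pore (flow) area.
Plume center vt = 1.83 × 5.01 = 9.1683 m, so the well at 8.82 m is 0.3483 m upgradient of the peak.
√(4πDt) = 4.221 m, giving peak height M/(n_e·A·√(4πDt)) = 6.14/(0.23 × 2.58 × 4.221) = 2.451 kg/m³.
(x−vt)²/(4Dt) = (-0.3483)²/(4 × 0.283 × 5.01) = 0.02139; exp(−0.02139) = 0.9788.
C = 2.451 × 0.9788 = 2.40 kg/m³.

2.40 kg/m³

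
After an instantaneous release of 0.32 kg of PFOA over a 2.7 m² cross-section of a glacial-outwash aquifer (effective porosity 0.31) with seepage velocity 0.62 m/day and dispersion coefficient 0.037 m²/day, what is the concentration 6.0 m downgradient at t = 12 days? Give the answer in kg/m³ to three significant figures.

For an instantaneous plane source, C(x,t) = M/(n_e·A·√(4πDt)) · exp(−(x−vt)²/(4Dt)), with n_e·A the pore (flow) area.
Plume center vt = 0.62 × 12 = 7.44 m, so the well at 6.0 m is 1.44 m upgradient of the peak.
√(4πDt) = 2.362 m, giving peak height M/(n_e·A·√(4πDt)) = 0.32/(0.31 × 2.7 × 2.362) = 0.1619 kg/m³.
(x−vt)²/(4Dt) = (-1.44)²/(4 × 0.037 × 12) = 1.168; exp(−1.168) = 0.3110.
C = 0.1619 × 0.3110 = 0.0504 kg/m³.

0.0504 kg/m³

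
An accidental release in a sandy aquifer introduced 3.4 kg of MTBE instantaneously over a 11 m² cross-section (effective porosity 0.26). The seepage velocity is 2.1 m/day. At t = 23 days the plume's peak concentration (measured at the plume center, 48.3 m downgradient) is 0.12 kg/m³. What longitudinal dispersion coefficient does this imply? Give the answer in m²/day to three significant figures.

At the plume center C_max = M/(n_e·A·√(4πDt)), so D = M²/(4πt·(n_e·A·C_max)²).
n_e·A·C_max = 0.26 × 11 × 0.12 = 0.3432 kg/m.
D = 3.4²/(4π × 23 × 0.3432²) = 0.340 m²/day.

0.340 m²/day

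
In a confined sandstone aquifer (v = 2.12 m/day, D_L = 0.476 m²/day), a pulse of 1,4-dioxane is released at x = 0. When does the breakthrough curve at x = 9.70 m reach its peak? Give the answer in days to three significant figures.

For the 1D instantaneous-source solution, setting ∂C/∂t = 0 at fixed x gives v²t² + 2Dt − x² = 0, so t = (√(D² + v²x²) − D)/v².
√(D² + v²x²) = √(0.476² + 2.12² × 9.70²) = 20.57; v² = 4.4944.
t = (20.57 − 0.476)/4.4944 = 4.47 days (vs. the pure-advection estimate x/v = 4.58 d).

4.47 days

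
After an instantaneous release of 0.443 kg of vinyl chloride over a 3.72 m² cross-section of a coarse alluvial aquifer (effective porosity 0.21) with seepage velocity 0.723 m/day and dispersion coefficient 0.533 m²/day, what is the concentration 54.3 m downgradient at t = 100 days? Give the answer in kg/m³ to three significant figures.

For an instantaneous plane source, C(x,t) = M/(n_e·A·√(4πDt)) · exp(−(x−vt)²/(4Dt)), with n_e·A the pore (flow) area.
Plume center vt = 0.723 × 100 = 72.3 m, so the well at 54.3 m is 18 m upgradient of the peak.
√(4πDt) = 25.88 m, giving peak height M/(n_e·A·√(4πDt)) = 0.443/(0.21 × 3.72 × 25.88) = 0.02191 kg/m³.
(x−vt)²/(4Dt) = (-18)²/(4 × 0.533 × 100) = 1.520; exp(−1.520) = 0.2187.
C = 0.02191 × 0.2187 = 0.00479 kg/m³.

0.00479 kg/m³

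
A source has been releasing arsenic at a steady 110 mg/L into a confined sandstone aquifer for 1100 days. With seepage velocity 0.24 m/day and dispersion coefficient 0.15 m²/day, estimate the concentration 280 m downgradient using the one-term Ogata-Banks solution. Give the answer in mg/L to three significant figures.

20.8 mg/L

For a continuous step input, C/C₀ ≈ ½·erfc((x−vt)/(2√(Dt))).
vt = 0.24 × 1100 = 264 m and 2√(Dt) = 2√(0.15 × 1100) = 25.69 m.
Argument (x−vt)/(2√(Dt)) = (280 − 264)/25.69 = 0.6228; ½·erfc(0.6228) = 0.1892.
C = 110 × 0.1892 = 20.8 mg/L.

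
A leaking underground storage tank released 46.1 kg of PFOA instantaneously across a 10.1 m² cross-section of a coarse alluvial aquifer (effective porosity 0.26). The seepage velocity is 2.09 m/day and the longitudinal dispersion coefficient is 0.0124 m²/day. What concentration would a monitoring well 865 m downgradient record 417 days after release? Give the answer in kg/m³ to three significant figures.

0.277 kg/m³

For an instantaneous plane source, C(x,t) = M/(n_e·A·√(4πDt)) · exp(−(x−vt)²/(4Dt)), with n_e·A the pore (flow) area.
Plume center vt = 2.09 × 417 = 871.53 m, so the well at 865 m is 6.53 m upgradient of the peak.
√(4πDt) = 8.061 m, giving peak height M/(n_e·A·√(4πDt)) = 46.1/(0.26 × 10.1 × 8.061) = 2.178 kg/m³.
(x−vt)²/(4Dt) = (-6.53)²/(4 × 0.0124 × 417) = 2.062; exp(−2.062) = 0.1272.
C = 2.178 × 0.1272 = 0.277 kg/m³.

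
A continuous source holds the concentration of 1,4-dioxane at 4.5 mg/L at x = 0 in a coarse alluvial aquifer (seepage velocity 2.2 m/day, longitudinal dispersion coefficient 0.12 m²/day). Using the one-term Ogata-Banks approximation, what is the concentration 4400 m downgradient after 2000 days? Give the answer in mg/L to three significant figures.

For a continuous step input, C/C₀ ≈ ½·erfc((x−vt)/(2√(Dt))).
vt = 2.2 × 2000 = 4400 m and 2√(Dt) = 2√(0.12 × 2000) = 30.98 m.
Argument (x−vt)/(2√(Dt)) = (4400 − 4400)/30.98 = 0; ½·erfc(0) = 0.5000.
C = 4.5 × 0.5000 = 2.25 mg/L.

2.25 mg/L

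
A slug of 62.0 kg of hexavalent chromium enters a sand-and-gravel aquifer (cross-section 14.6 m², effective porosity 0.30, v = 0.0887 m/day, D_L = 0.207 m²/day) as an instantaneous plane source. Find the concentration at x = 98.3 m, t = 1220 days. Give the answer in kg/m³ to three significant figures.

0.228 kg/m³

For an instantaneous plane source, C(x,t) = M/(n_e·A·√(4πDt)) · exp(−(x−vt)²/(4Dt)), with n_e·A the pore (flow) area.
Plume center vt = 0.0887 × 1220 = 108.214 m, so the well at 98.3 m is 9.914 m upgradient of the peak.
√(4πDt) = 56.33 m, giving peak height M/(n_e·A·√(4πDt)) = 62.0/(0.30 × 14.6 × 56.33) = 0.2513 kg/m³.
(x−vt)²/(4Dt) = (-9.914)²/(4 × 0.207 × 1220) = 0.09730; exp(−0.09730) = 0.9073.
C = 0.2513 × 0.9073 = 0.228 kg/m³.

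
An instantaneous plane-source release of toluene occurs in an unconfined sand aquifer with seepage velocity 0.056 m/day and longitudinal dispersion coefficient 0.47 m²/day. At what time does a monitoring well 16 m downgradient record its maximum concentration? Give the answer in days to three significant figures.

173 days

For the 1D instantaneous-source solution, setting ∂C/∂t = 0 at fixed x gives v²t² + 2Dt − x² = 0, so t = (√(D² + v²x²) − D)/v².
√(D² + v²x²) = √(0.47² + 0.056² × 16²) = 1.012; v² = 0.003136.
t = (1.012 − 0.47)/0.003136 = 173 days (vs. the pure-advection estimate x/v = 286 d).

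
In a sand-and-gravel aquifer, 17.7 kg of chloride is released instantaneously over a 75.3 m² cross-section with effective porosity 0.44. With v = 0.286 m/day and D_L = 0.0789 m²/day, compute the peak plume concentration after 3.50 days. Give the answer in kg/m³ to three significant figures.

0.287 kg/m³

The peak of an instantaneous 1D plume sits at x = vt; there the Gaussian factor is 1 and C_max = M/(n_e·A·√(4πDt)), where n_e·A is the pore area the mass is dissolved in.
√(4πDt) = √(4π × 0.0789 × 3.50) = 1.863 m, so C_max = 17.7/(0.44 × 75.3 × 1.863) = 0.287 kg/m³.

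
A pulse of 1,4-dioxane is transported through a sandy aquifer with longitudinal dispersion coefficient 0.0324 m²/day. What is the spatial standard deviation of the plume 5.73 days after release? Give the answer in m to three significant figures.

Dispersive spreading gives a Gaussian with σ² = 2Dt; advection only shifts the center.
σ = √(2 × 0.0324 × 5.73) = 0.609 m.

0.609 m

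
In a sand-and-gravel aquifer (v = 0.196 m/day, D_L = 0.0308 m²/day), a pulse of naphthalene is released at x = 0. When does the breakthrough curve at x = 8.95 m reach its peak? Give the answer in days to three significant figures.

44.9 days

For the 1D instantaneous-source solution, setting ∂C/∂t = 0 at fixed x gives v²t² + 2Dt − x² = 0, so t = (√(D² + v²x²) − D)/v².
√(D² + v²x²) = √(0.0308² + 0.196² × 8.95²) = 1.754; v² = 0.038416.
t = (1.754 − 0.0308)/0.038416 = 44.9 days (vs. the pure-advection estimate x/v = 45.7 d).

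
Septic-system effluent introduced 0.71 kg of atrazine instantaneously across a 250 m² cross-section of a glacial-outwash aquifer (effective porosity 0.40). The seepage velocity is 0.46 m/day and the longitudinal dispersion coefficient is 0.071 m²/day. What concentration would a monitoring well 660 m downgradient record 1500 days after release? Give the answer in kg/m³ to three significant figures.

For an instantaneous plane source, C(x,t) = M/(n_e·A·√(4πDt)) · exp(−(x−vt)²/(4Dt)), with n_e·A the pore (flow) area.
Plume center vt = 0.46 × 1500 = 690 m, so the well at 660 m is 30 m upgradient of the peak.
√(4πDt) = 36.58 m, giving peak height M/(n_e·A·√(4πDt)) = 0.71/(0.40 × 250 × 36.58) = 0.0001941 kg/m³.
(x−vt)²/(4Dt) = (-30)²/(4 × 0.071 × 1500) = 2.113; exp(−2.113) = 0.1209.
C = 0.0001941 × 0.1209 = 2.35e-05 kg/m³.

2.35e-05 kg/m³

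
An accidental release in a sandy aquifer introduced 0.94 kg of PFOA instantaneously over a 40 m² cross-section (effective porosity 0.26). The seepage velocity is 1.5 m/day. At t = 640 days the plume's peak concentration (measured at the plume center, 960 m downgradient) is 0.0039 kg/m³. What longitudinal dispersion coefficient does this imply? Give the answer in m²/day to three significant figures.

0.0668 m²/day

At the plume center C_max = M/(n_e·A·√(4πDt)), so D = M²/(4πt·(n_e·A·C_max)²).
n_e·A·C_max = 0.26 × 40 × 0.0039 = 0.04056 kg/m.
D = 0.94²/(4π × 640 × 0.04056²) = 0.0668 m²/day.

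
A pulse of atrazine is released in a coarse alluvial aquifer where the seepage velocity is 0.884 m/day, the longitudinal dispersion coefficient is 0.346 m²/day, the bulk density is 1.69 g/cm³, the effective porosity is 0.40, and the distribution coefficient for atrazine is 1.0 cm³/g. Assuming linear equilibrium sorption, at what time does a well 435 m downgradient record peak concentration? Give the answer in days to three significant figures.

2570 days

Retardation factor R = 1 + ρ_b·K_d/n = 1 + 1.69 × 1.0/0.40 = 5.225.
Sorption retards both mechanisms: v_R = v/R = 0.1692 m/day, D_R = D/R = 0.06622 m²/day.
Peak time from v_R²t² + 2D_R t − x² = 0: t = (√(D_R² + v_R²x²) − D_R)/v_R².
√(D_R² + v_R²x²) = √(0.06622² + 0.1692² × 435²) = 73.60; v_R² = 0.02863.
t = (73.60 − 0.06622)/0.02863 = 2570 days.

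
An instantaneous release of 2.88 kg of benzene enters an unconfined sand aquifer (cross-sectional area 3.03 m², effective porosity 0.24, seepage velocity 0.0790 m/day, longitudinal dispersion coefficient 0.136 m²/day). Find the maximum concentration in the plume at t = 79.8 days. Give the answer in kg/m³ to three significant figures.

The peak of an instantaneous 1D plume sits at x = vt; there the Gaussian factor is 1 and C_max = M/(n_e·A·√(4πDt)), where n_e·A is the pore area the mass is dissolved in.
√(4πDt) = √(4π × 0.136 × 79.8) = 11.68 m, so C_max = 2.88/(0.24 × 3.03 × 11.68) = 0.339 kg/m³.

0.339 kg/m³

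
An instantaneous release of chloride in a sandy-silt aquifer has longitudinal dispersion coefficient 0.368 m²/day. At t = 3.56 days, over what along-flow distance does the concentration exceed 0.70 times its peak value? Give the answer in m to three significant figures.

The plume is Gaussian with σ = √(2Dt) = √(2 × 0.368 × 3.56) = 1.619 m.
C/C_peak = exp(−Δx²/(2σ²)) = 0.70 ⇒ Δx = σ·√(−2 ln 0.70) = 1.619 × 0.8446 = 1.367 m.
Width = 2Δx = 2.73 m.

2.73 m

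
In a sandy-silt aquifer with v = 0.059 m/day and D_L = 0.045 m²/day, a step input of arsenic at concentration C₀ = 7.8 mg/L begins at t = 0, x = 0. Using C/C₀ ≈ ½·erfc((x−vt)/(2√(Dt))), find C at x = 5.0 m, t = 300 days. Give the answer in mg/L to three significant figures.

For a continuous step input, C/C₀ ≈ ½·erfc((x−vt)/(2√(Dt))).
vt = 0.059 × 300 = 17.7 m and 2√(Dt) = 2√(0.045 × 300) = 7.348 m.
Argument (x−vt)/(2√(Dt)) = (5.0 − 17.7)/7.348 = -1.728; ½·erfc(-1.728) = 0.9927.
C = 7.8 × 0.9927 = 7.74 mg/L.

7.74 mg/L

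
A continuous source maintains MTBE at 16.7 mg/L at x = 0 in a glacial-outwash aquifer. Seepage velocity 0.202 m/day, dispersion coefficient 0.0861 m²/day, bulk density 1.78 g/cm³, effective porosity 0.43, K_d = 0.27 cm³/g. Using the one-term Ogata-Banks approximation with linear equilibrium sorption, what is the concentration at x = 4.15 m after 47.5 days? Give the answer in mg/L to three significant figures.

Retardation factor R = 1 + ρ_b·K_d/n = 1 + 1.78 × 0.27/0.43 = 2.118.
Sorption retards both mechanisms: v_R = v/R = 0.09537 m/day, D_R = D/R = 0.04065 m²/day.
v_R·t = 0.09537 × 47.5 = 4.530075 m; 2√(D_R t) = 2.779 m; argument = (4.15 − 4.530075)/2.779 = -0.1368.
C = C₀ × ½·erfc(-0.1368) = 16.7 × 0.5767 = 9.63 mg/L.

9.63 mg/L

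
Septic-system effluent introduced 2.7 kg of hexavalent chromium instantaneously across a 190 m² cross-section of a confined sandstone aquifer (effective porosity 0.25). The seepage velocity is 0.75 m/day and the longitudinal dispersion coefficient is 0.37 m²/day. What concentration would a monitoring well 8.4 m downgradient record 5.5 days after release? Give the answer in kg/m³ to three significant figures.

For an instantaneous plane source, C(x,t) = M/(n_e·A·√(4πDt)) · exp(−(x−vt)²/(4Dt)), with n_e·A the pore (flow) area.
Plume center vt = 0.75 × 5.5 = 4.125 m, so the well at 8.4 m is 4.275 m downgradient of the peak.
√(4πDt) = 5.057 m, giving peak height M/(n_e·A·√(4πDt)) = 2.7/(0.25 × 190 × 5.057) = 0.01124 kg/m³.
(x−vt)²/(4Dt) = (4.275)²/(4 × 0.37 × 5.5) = 2.245; exp(−2.245) = 0.1059.
C = 0.01124 × 0.1059 = 0.00119 kg/m³.

0.00119 kg/m³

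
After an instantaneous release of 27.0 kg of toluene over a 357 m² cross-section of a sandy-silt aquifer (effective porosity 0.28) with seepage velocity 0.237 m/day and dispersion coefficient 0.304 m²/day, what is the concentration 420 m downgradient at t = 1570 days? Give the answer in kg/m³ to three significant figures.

For an instantaneous plane source, C(x,t) = M/(n_e·A·√(4πDt)) · exp(−(x−vt)²/(4Dt)), with n_e·A the pore (flow) area.
Plume center vt = 0.237 × 1570 = 372.09 m, so the well at 420 m is 47.91 m downgradient of the peak.
√(4πDt) = 77.44 m, giving peak height M/(n_e·A·√(4πDt)) = 27.0/(0.28 × 357 × 77.44) = 0.003488 kg/m³.
(x−vt)²/(4Dt) = (47.91)²/(4 × 0.304 × 1570) = 1.202; exp(−1.202) = 0.3006.
C = 0.003488 × 0.3006 = 0.00105 kg/m³.

0.00105 kg/m³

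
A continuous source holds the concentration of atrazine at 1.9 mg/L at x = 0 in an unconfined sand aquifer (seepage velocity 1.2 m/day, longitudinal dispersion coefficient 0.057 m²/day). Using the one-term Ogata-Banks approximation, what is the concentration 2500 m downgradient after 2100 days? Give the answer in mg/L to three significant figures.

1.71 mg/L

For a continuous step input, C/C₀ ≈ ½·erfc((x−vt)/(2√(Dt))).
vt = 1.2 × 2100 = 2520 m and 2√(Dt) = 2√(0.057 × 2100) = 21.88 m.
Argument (x−vt)/(2√(Dt)) = (2500 − 2520)/21.88 = -0.9141; ½·erfc(-0.9141) = 0.9019.
C = 1.9 × 0.9019 = 1.71 mg/L.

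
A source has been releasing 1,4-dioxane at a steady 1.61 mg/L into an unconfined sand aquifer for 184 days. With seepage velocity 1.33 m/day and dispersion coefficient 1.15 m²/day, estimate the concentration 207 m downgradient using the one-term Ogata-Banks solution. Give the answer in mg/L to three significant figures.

For a continuous step input, C/C₀ ≈ ½·erfc((x−vt)/(2√(Dt))).
vt = 1.33 × 184 = 244.72 m and 2√(Dt) = 2√(1.15 × 184) = 29.09 m.
Argument (x−vt)/(2√(Dt)) = (207 − 244.72)/29.09 = -1.297; ½·erfc(-1.297) = 0.9667.
C = 1.61 × 0.9667 = 1.56 mg/L.

1.56 mg/L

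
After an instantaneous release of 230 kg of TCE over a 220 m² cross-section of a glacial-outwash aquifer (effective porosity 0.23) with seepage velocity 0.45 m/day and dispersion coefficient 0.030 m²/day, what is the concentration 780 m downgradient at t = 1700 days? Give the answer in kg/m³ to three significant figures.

0.0596 kg/m³

For an instantaneous plane source, C(x,t) = M/(n_e·A·√(4πDt)) · exp(−(x−vt)²/(4Dt)), with n_e·A the pore (flow) area.
Plume center vt = 0.45 × 1700 = 765 m, so the well at 780 m is 15 m downgradient of the peak.
√(4πDt) = 25.32 m, giving peak height M/(n_e·A·√(4πDt)) = 230/(0.23 × 220 × 25.32) = 0.1795 kg/m³.
(x−vt)²/(4Dt) = (15)²/(4 × 0.030 × 1700) = 1.103; exp(−1.103) = 0.3319.
C = 0.1795 × 0.3319 = 0.0596 kg/m³.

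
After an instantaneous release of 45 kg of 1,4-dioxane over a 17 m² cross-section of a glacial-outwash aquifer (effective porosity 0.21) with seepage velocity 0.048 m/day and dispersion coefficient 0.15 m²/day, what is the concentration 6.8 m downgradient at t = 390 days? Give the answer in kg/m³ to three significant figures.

For an instantaneous plane source, C(x,t) = M/(n_e·A·√(4πDt)) · exp(−(x−vt)²/(4Dt)), with n_e·A the pore (flow) area.
Plume center vt = 0.048 × 390 = 18.72 m, so the well at 6.8 m is 11.92 m upgradient of the peak.
√(4πDt) = 27.11 m, giving peak height M/(n_e·A·√(4πDt)) = 45/(0.21 × 17 × 27.11) = 0.4650 kg/m³.
(x−vt)²/(4Dt) = (-11.92)²/(4 × 0.15 × 390) = 0.6072; exp(−0.6072) = 0.5449.
C = 0.4650 × 0.5449 = 0.253 kg/m³.

0.253 kg/m³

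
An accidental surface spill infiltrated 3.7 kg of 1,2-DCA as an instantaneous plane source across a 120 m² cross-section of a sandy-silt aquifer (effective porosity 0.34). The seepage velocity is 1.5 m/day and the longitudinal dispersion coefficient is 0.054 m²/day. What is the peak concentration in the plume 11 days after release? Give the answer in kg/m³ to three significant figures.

The peak of an instantaneous 1D plume sits at x = vt; there the Gaussian factor is 1 and C_max = M/(n_e·A·√(4πDt)), where n_e·A is the pore area the mass is dissolved in.
√(4πDt) = √(4π × 0.054 × 11) = 2.732 m, so C_max = 3.7/(0.34 × 120 × 2.732) = 0.0332 kg/m³.

0.0332 kg/m³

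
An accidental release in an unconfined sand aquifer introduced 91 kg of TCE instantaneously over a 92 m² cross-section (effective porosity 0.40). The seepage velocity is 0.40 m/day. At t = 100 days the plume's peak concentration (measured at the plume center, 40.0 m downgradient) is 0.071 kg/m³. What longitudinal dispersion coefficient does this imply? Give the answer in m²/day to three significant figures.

At the plume center C_max = M/(n_e·A·√(4πDt)), so D = M²/(4πt·(n_e·A·C_max)²).
n_e·A·C_max = 0.40 × 92 × 0.071 = 2.613 kg/m.
D = 91²/(4π × 100 × 2.613²) = 0.965 m²/day.

0.965 m²/day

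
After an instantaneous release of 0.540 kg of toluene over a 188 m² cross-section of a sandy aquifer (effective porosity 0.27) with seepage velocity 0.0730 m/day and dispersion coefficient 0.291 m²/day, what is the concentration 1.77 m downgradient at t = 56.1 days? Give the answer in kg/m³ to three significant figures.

0.000684 kg/m³

For an instantaneous plane source, C(x,t) = M/(n_e·A·√(4πDt)) · exp(−(x−vt)²/(4Dt)), with n_e·A the pore (flow) area.
Plume center vt = 0.0730 × 56.1 = 4.0953 m, so the well at 1.77 m is 2.3253 m upgradient of the peak.
√(4πDt) = 14.32 m, giving peak height M/(n_e·A·√(4πDt)) = 0.540/(0.27 × 188 × 14.32) = 0.0007429 kg/m³.
(x−vt)²/(4Dt) = (-2.3253)²/(4 × 0.291 × 56.1) = 0.08280; exp(−0.08280) = 0.9205.
C = 0.0007429 × 0.9205 = 0.000684 kg/m³.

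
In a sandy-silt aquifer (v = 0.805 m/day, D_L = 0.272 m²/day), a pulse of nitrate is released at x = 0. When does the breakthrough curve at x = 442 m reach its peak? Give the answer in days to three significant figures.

549 days

For the 1D instantaneous-source solution, setting ∂C/∂t = 0 at fixed x gives v²t² + 2Dt − x² = 0, so t = (√(D² + v²x²) − D)/v².
√(D² + v²x²) = √(0.272² + 0.805² × 442²) = 355.8; v² = 0.648025.
t = (355.8 − 0.272)/0.648025 = 549 days (vs. the pure-advection estimate x/v = 549 d).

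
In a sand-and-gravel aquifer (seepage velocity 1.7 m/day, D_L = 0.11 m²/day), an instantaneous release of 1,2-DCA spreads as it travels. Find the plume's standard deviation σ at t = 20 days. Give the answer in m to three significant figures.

Dispersive spreading gives a Gaussian with σ² = 2Dt; advection only shifts the center.
σ = √(2 × 0.11 × 20) = 2.10 m.

2.10 m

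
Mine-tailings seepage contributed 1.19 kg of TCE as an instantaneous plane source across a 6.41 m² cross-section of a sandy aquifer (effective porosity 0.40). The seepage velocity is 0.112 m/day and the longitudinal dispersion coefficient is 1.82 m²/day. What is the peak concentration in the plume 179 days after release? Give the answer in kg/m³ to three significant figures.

The peak of an instantaneous 1D plume sits at x = vt; there the Gaussian factor is 1 and C_max = M/(n_e·A·√(4πDt)), where n_e·A is the pore area the mass is dissolved in.
√(4πDt) = √(4π × 1.82 × 179) = 63.98 m, so C_max = 1.19/(0.40 × 6.41 × 63.98) = 0.00725 kg/m³.

0.00725 kg/m³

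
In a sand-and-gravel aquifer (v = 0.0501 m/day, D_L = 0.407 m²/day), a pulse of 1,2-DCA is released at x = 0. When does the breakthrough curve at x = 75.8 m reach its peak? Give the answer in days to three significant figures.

For the 1D instantaneous-source solution, setting ∂C/∂t = 0 at fixed x gives v²t² + 2Dt − x² = 0, so t = (√(D² + v²x²) − D)/v².
√(D² + v²x²) = √(0.407² + 0.0501² × 75.8²) = 3.819; v² = 0.00251001.
t = (3.819 − 0.407)/0.00251001 = 1360 days (vs. the pure-advection estimate x/v = 1510 d).

1360 days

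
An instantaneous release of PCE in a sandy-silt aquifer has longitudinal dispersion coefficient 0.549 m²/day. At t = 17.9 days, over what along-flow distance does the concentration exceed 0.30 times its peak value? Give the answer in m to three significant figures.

The plume is Gaussian with σ = √(2Dt) = √(2 × 0.549 × 17.9) = 4.433 m.
C/C_peak = exp(−Δx²/(2σ²)) = 0.30 ⇒ Δx = σ·√(−2 ln 0.30) = 4.433 × 1.552 = 6.880 m.
Width = 2Δx = 13.8 m.

13.8 m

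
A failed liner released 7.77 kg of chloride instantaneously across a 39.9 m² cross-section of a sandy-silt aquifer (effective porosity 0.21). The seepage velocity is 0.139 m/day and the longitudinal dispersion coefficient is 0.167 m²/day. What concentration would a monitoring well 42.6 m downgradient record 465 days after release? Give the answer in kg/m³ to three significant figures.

0.00622 kg/m³

For an instantaneous plane source, C(x,t) = M/(n_e·A·√(4πDt)) · exp(−(x−vt)²/(4Dt)), with n_e·A the pore (flow) area.
Plume center vt = 0.139 × 465 = 64.635 m, so the well at 42.6 m is 22.035 m upgradient of the peak.
√(4πDt) = 31.24 m, giving peak height M/(n_e·A·√(4πDt)) = 7.77/(0.21 × 39.9 × 31.24) = 0.02968 kg/m³.
(x−vt)²/(4Dt) = (-22.035)²/(4 × 0.167 × 465) = 1.563; exp(−1.563) = 0.2095.
C = 0.02968 × 0.2095 = 0.00622 kg/m³.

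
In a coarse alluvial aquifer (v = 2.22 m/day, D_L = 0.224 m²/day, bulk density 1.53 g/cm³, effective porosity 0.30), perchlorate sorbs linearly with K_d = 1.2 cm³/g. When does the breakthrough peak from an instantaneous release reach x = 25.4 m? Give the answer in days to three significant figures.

Retardation factor R = 1 + ρ_b·K_d/n = 1 + 1.53 × 1.2/0.30 = 7.120.
Sorption retards both mechanisms: v_R = v/R = 0.3118 m/day, D_R = D/R = 0.03146 m²/day.
Peak time from v_R²t² + 2D_R t − x² = 0: t = (√(D_R² + v_R²x²) − D_R)/v_R².
√(D_R² + v_R²x²) = √(0.03146² + 0.3118² × 25.4²) = 7.920; v_R² = 0.09722.
t = (7.920 − 0.03146)/0.09722 = 81.1 days.

81.1 days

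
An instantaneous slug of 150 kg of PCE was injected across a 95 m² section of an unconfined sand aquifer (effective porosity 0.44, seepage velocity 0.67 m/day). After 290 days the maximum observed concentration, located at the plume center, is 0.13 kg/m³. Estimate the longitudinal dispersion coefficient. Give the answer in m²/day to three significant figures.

At the plume center C_max = M/(n_e·A·√(4πDt)), so D = M²/(4πt·(n_e·A·C_max)²).
n_e·A·C_max = 0.44 × 95 × 0.13 = 5.434 kg/m.
D = 150²/(4π × 290 × 5.434²) = 0.209 m²/day.

0.209 m²/day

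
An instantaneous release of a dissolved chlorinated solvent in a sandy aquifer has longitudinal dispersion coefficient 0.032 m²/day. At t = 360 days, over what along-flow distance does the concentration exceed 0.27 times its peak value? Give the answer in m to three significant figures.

The plume is Gaussian with σ = √(2Dt) = √(2 × 0.032 × 360) = 4.800 m.
C/C_peak = exp(−Δx²/(2σ²)) = 0.27 ⇒ Δx = σ·√(−2 ln 0.27) = 4.800 × 1.618 = 7.766 m.
Width = 2Δx = 15.5 m.

15.5 m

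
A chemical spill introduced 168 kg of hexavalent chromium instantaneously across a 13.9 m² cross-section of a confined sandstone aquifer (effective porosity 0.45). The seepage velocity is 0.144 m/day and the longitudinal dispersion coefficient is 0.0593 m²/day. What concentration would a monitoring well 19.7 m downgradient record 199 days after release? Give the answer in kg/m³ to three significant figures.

For an instantaneous plane source, C(x,t) = M/(n_e·A·√(4πDt)) · exp(−(x−vt)²/(4Dt)), with n_e·A the pore (flow) area.
Plume center vt = 0.144 × 199 = 28.656 m, so the well at 19.7 m is 8.956 m upgradient of the peak.
√(4πDt) = 12.18 m, giving peak height M/(n_e·A·√(4πDt)) = 168/(0.45 × 13.9 × 12.18) = 2.205 kg/m³.
(x−vt)²/(4Dt) = (-8.956)²/(4 × 0.0593 × 199) = 1.699; exp(−1.699) = 0.1829.
C = 2.205 × 0.1829 = 0.403 kg/m³.

0.403 kg/m³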